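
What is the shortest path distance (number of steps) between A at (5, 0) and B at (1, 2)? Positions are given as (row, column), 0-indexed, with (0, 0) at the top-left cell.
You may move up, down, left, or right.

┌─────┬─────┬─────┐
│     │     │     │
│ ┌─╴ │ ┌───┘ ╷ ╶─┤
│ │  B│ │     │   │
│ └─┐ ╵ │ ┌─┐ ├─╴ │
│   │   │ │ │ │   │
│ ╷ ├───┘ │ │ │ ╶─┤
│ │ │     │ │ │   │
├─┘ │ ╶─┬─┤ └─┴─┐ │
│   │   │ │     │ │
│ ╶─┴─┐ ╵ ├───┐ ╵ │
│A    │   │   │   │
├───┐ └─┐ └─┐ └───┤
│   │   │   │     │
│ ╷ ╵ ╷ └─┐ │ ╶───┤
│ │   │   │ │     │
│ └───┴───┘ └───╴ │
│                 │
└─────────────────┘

Finding path from (5, 0) to (1, 2):
Path: (5,0) → (4,0) → (4,1) → (3,1) → (2,1) → (2,0) → (1,0) → (0,0) → (0,1) → (0,2) → (1,2)
Distance: 10 steps

Solution:

┌─────┬─────┬─────┐
│↱ → ↓│     │     │
│ ┌─╴ │ ┌───┘ ╷ ╶─┤
│↑│  B│ │     │   │
│ └─┐ ╵ │ ┌─┐ ├─╴ │
│↑ ↰│   │ │ │ │   │
│ ╷ ├───┘ │ │ │ ╶─┤
│ │↑│     │ │ │   │
├─┘ │ ╶─┬─┤ └─┴─┐ │
│↱ ↑│   │ │     │ │
│ ╶─┴─┐ ╵ ├───┐ ╵ │
│A    │   │   │   │
├───┐ └─┐ └─┐ └───┤
│   │   │   │     │
│ ╷ ╵ ╷ └─┐ │ ╶───┤
│ │   │   │ │     │
│ └───┴───┘ └───╴ │
│                 │
└─────────────────┘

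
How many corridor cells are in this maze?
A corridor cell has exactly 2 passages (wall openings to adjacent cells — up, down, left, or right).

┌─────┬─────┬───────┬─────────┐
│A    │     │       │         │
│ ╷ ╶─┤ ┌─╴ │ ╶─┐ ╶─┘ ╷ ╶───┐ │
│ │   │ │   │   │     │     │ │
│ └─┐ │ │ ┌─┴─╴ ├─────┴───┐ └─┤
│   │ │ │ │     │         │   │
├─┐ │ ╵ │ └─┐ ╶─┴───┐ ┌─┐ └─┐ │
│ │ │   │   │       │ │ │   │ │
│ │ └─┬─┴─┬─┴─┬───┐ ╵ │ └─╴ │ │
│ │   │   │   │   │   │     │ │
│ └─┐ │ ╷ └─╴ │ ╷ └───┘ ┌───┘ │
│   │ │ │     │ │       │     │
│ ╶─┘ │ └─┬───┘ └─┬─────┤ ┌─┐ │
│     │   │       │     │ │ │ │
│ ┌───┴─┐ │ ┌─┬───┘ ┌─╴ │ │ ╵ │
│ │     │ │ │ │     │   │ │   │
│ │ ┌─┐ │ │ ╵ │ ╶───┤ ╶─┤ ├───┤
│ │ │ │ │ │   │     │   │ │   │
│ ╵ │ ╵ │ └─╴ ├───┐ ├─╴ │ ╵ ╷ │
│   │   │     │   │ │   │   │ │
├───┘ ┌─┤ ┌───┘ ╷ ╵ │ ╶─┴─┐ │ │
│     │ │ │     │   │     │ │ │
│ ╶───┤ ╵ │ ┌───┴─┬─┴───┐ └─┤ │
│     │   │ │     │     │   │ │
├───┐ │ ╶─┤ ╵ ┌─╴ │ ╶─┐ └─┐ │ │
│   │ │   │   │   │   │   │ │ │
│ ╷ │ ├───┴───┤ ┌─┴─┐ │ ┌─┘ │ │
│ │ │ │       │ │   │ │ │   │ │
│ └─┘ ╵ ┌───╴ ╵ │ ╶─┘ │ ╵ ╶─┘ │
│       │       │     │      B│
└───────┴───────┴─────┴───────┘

Counting cells with exactly 2 passages:
Total corridor cells: 185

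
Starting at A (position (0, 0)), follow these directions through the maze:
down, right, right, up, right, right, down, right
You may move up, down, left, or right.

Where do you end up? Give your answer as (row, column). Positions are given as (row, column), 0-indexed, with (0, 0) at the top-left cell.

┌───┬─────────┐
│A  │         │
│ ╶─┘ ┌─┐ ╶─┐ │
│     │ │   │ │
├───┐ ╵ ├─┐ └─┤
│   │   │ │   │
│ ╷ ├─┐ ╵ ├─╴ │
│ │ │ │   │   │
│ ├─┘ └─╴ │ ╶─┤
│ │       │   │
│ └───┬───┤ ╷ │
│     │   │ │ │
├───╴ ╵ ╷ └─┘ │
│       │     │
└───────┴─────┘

Following directions step by step:
Start: (0, 0)
  down: (0, 0) → (1, 0)
  right: (1, 0) → (1, 1)
  right: (1, 1) → (1, 2)
  up: (1, 2) → (0, 2)
  right: (0, 2) → (0, 3)
  right: (0, 3) → (0, 4)
  down: (0, 4) → (1, 4)
  right: (1, 4) → (1, 5)
Final position: (1, 5)

Path taken:

┌───┬─────────┐
│A  │↱ → ↓    │
│ ╶─┘ ┌─┐ ╶─┐ │
│↳ → ↑│ │↳ B│ │
├───┐ ╵ ├─┐ └─┤
│   │   │ │   │
│ ╷ ├─┐ ╵ ├─╴ │
│ │ │ │   │   │
│ ├─┘ └─╴ │ ╶─┤
│ │       │   │
│ └───┬───┤ ╷ │
│     │   │ │ │
├───╴ ╵ ╷ └─┘ │
│       │     │
└───────┴─────┘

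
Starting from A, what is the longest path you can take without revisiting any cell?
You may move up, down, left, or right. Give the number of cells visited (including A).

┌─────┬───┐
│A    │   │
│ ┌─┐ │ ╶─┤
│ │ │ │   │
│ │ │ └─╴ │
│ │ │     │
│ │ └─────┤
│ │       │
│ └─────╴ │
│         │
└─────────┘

Finding longest simple path using DFS:
Start: (0, 0)
Longest path visits 15 cells
Path: A → down → down → down → down → right → right → right → right → up → left → left → left → up → up

Solution:

┌─────┬───┐
│A    │   │
│ ┌─┐ │ ╶─┤
│↓│B│ │   │
│ │ │ └─╴ │
│↓│↑│     │
│ │ └─────┤
│↓│↑ ← ← ↰│
│ └─────╴ │
│↳ → → → ↑│
└─────────┘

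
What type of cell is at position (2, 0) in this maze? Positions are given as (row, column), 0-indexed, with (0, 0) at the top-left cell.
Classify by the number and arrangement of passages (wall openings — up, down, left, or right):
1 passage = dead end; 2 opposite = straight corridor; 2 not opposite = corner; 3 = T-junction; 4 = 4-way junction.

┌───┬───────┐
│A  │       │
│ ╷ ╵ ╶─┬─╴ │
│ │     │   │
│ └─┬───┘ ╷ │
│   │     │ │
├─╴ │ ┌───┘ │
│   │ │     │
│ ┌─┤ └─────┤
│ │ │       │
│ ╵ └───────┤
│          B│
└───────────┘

Checking cell at (2, 0):
Number of passages: 2
Cell type: corner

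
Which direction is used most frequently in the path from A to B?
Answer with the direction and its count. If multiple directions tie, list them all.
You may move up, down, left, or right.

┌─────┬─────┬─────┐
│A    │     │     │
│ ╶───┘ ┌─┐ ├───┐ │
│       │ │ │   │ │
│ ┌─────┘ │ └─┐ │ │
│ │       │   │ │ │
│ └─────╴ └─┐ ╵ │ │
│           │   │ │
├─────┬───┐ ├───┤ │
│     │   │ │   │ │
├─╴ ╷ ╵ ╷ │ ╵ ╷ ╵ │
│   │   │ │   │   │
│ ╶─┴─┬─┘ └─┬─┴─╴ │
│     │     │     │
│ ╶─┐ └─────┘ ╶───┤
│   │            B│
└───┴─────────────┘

Directions: down, down, down, right, right, right, right, right, down, down, right, up, right, down, right, down, left, left, down, right, right
Counts: {'down': 8, 'right': 10, 'up': 1, 'left': 2}
Most common: right (10 times)

Solution:

┌─────┬─────┬─────┐
│A    │     │     │
│ ╶───┘ ┌─┐ ├───┐ │
│↓      │ │ │   │ │
│ ┌─────┘ │ └─┐ │ │
│↓│       │   │ │ │
│ └─────╴ └─┐ ╵ │ │
│↳ → → → → ↓│   │ │
├─────┬───┐ ├───┤ │
│     │   │↓│↱ ↓│ │
├─╴ ╷ ╵ ╷ │ ╵ ╷ ╵ │
│   │   │ │↳ ↑│↳ ↓│
│ ╶─┴─┬─┘ └─┬─┴─╴ │
│     │     │↓ ← ↲│
│ ╶─┐ └─────┘ ╶───┤
│   │        ↳ → B│
└───┴─────────────┘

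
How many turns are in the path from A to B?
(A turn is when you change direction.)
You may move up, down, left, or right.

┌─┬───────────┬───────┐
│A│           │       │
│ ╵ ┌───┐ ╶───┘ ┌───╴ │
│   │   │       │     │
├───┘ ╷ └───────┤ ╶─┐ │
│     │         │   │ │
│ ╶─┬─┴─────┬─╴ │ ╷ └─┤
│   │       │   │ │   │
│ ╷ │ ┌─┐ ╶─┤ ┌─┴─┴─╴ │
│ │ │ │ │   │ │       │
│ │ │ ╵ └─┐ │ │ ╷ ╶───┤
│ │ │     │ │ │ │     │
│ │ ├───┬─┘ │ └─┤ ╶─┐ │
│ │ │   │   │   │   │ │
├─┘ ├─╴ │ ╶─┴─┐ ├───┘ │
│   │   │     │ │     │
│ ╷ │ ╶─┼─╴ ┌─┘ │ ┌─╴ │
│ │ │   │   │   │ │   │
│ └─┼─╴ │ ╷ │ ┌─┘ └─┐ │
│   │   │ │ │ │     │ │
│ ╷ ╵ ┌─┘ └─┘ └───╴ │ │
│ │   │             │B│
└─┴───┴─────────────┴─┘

Directions: down, right, up, right, right, right, down, right, right, right, up, right, right, right, down, left, left, down, right, down, right, down, left, left, down, right, right, down, down, down, down, down
Number of turns: 18

Solution:

┌─┬───────────┬───────┐
│A│↱ → → ↓    │↱ → → ↓│
│ ╵ ┌───┐ ╶───┘ ┌───╴ │
│↳ ↑│   │↳ → → ↑│↓ ← ↲│
├───┘ ╷ └───────┤ ╶─┐ │
│     │         │↳ ↓│ │
│ ╶─┬─┴─────┬─╴ │ ╷ └─┤
│   │       │   │ │↳ ↓│
│ ╷ │ ┌─┐ ╶─┤ ┌─┴─┴─╴ │
│ │ │ │ │   │ │  ↓ ← ↲│
│ │ │ ╵ └─┐ │ │ ╷ ╶───┤
│ │ │     │ │ │ │↳ → ↓│
│ │ ├───┬─┘ │ └─┤ ╶─┐ │
│ │ │   │   │   │   │↓│
├─┘ ├─╴ │ ╶─┴─┐ ├───┘ │
│   │   │     │ │    ↓│
│ ╷ │ ╶─┼─╴ ┌─┘ │ ┌─╴ │
│ │ │   │   │   │ │  ↓│
│ └─┼─╴ │ ╷ │ ┌─┘ └─┐ │
│   │   │ │ │ │     │↓│
│ ╷ ╵ ┌─┘ └─┘ └───╴ │ │
│ │   │             │B│
└─┴───┴─────────────┴─┘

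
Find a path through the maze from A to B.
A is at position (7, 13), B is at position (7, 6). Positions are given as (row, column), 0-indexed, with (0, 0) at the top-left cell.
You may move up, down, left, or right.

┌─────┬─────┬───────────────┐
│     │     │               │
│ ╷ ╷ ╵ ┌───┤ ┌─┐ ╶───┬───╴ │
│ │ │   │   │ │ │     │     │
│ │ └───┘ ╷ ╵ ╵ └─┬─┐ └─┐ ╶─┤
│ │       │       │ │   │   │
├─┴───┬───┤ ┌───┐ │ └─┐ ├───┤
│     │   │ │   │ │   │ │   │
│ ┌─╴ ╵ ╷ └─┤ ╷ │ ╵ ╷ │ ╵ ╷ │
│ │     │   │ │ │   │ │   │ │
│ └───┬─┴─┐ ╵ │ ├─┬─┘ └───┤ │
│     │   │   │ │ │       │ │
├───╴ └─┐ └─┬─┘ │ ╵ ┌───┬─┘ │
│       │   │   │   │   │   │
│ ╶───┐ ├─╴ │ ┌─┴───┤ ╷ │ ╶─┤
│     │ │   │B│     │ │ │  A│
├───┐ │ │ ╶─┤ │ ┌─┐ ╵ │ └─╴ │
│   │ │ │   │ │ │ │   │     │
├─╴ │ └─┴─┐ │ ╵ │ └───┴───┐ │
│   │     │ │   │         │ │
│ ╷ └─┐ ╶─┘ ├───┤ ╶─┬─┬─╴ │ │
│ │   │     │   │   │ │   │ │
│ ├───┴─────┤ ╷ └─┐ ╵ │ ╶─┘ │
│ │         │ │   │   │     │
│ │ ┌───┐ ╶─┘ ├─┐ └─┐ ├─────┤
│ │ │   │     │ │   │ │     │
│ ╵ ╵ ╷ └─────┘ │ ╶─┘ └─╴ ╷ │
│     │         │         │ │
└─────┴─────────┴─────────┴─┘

Finding the shortest path from (7, 13) to (7, 6):
Path length: 17 steps
Directions: down → left → left → up → up → left → down → down → left → up → left → left → down → down → left → up → up

Solution:

┌─────┬─────┬───────────────┐
│     │     │               │
│ ╷ ╷ ╵ ┌───┤ ┌─┐ ╶───┬───╴ │
│ │ │   │   │ │ │     │     │
│ │ └───┘ ╷ ╵ ╵ └─┬─┐ └─┐ ╶─┤
│ │       │       │ │   │   │
├─┴───┬───┤ ┌───┐ │ └─┐ ├───┤
│     │   │ │   │ │   │ │   │
│ ┌─╴ ╵ ╷ └─┤ ╷ │ ╵ ╷ │ ╵ ╷ │
│ │     │   │ │ │   │ │   │ │
│ └───┬─┴─┐ ╵ │ ├─┬─┘ └───┤ │
│     │   │   │ │ │       │ │
├───╴ └─┐ └─┬─┘ │ ╵ ┌───┬─┘ │
│       │   │   │   │↓ ↰│   │
│ ╶───┐ ├─╴ │ ┌─┴───┤ ╷ │ ╶─┤
│     │ │   │B│↓ ← ↰│↓│↑│  A│
├───┐ │ │ ╶─┤ │ ┌─┐ ╵ │ └─╴ │
│   │ │ │   │↑│↓│ │↑ ↲│↑ ← ↲│
├─╴ │ └─┴─┐ │ ╵ │ └───┴───┐ │
│   │     │ │↑ ↲│         │ │
│ ╷ └─┐ ╶─┘ ├───┤ ╶─┬─┬─╴ │ │
│ │   │     │   │   │ │   │ │
│ ├───┴─────┤ ╷ └─┐ ╵ │ ╶─┘ │
│ │         │ │   │   │     │
│ │ ┌───┐ ╶─┘ ├─┐ └─┐ ├─────┤
│ │ │   │     │ │   │ │     │
│ ╵ ╵ ╷ └─────┘ │ ╶─┘ └─╴ ╷ │
│     │         │         │ │
└─────┴─────────┴─────────┴─┘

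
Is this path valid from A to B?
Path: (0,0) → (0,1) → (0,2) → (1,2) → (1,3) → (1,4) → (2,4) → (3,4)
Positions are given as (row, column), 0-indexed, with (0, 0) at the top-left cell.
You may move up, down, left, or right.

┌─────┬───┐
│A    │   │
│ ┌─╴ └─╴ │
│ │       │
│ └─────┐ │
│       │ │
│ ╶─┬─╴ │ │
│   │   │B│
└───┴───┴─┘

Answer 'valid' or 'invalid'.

Checking path validity:
Result: All consecutive moves are passable.

valid

Correct solution:

┌─────┬───┐
│A → ↓│   │
│ ┌─╴ └─╴ │
│ │  ↳ → ↓│
│ └─────┐ │
│       │↓│
│ ╶─┬─╴ │ │
│   │   │B│
└───┴───┴─┘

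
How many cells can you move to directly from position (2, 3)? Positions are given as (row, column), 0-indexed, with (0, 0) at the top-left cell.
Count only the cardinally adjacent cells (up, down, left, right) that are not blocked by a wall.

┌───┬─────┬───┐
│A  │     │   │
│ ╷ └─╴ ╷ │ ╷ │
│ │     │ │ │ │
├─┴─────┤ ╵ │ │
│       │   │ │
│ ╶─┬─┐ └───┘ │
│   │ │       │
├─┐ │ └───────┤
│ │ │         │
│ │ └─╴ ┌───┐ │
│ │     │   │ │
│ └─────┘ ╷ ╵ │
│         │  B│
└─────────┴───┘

Checking passable neighbors of (2, 3):
Neighbors: (3, 3), (2, 2)
Count: 2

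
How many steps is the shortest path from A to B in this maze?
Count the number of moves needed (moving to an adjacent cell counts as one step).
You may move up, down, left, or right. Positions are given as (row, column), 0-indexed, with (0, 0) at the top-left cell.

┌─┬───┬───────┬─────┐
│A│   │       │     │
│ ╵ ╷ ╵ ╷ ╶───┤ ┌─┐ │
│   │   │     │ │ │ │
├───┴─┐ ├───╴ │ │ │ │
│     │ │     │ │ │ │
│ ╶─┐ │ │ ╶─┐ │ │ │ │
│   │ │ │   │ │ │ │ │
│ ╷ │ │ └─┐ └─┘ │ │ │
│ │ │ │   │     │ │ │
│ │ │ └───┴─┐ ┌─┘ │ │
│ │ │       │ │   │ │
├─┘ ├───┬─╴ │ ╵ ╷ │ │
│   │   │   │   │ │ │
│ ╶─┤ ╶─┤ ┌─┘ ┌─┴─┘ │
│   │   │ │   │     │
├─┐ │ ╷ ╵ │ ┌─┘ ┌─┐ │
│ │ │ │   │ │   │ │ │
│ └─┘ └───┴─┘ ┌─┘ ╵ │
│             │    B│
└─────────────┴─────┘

Using BFS to find shortest path:
Start: (0, 0), End: (9, 9)
Path found:
(0,0) → (1,0) → (1,1) → (0,1) → (0,2) → (1,2) → (1,3) → (0,3) → (0,4) → (1,4) → (1,5) → (1,6) → (2,6) → (2,5) → (2,4) → (3,4) → (3,5) → (4,5) → (4,6) → (4,7) → (3,7) → (2,7) → (1,7) → (0,7) → (0,8) → (0,9) → (1,9) → (2,9) → (3,9) → (4,9) → (5,9) → (6,9) → (7,9) → (8,9) → (9,9)
Number of steps: 34

Solution:

┌─┬───┬───────┬─────┐
│A│↱ ↓│↱ ↓    │↱ → ↓│
│ ╵ ╷ ╵ ╷ ╶───┤ ┌─┐ │
│↳ ↑│↳ ↑│↳ → ↓│↑│ │↓│
├───┴─┐ ├───╴ │ │ │ │
│     │ │↓ ← ↲│↑│ │↓│
│ ╶─┐ │ │ ╶─┐ │ │ │ │
│   │ │ │↳ ↓│ │↑│ │↓│
│ ╷ │ │ └─┐ └─┘ │ │ │
│ │ │ │   │↳ → ↑│ │↓│
│ │ │ └───┴─┐ ┌─┘ │ │
│ │ │       │ │   │↓│
├─┘ ├───┬─╴ │ ╵ ╷ │ │
│   │   │   │   │ │↓│
│ ╶─┤ ╶─┤ ┌─┘ ┌─┴─┘ │
│   │   │ │   │    ↓│
├─┐ │ ╷ ╵ │ ┌─┘ ┌─┐ │
│ │ │ │   │ │   │ │↓│
│ └─┘ └───┴─┘ ┌─┘ ╵ │
│             │    B│
└─────────────┴─────┘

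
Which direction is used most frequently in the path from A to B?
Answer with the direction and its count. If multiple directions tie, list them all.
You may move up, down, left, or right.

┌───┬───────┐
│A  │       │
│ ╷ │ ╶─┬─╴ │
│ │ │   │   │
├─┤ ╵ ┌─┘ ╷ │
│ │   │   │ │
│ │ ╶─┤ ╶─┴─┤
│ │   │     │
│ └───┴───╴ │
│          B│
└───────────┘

Directions: right, down, down, right, up, up, right, right, right, down, left, down, left, down, right, right, down
Counts: {'right': 7, 'down': 6, 'up': 2, 'left': 2}
Most common: right (7 times)

Solution:

┌───┬───────┐
│A ↓│↱ → → ↓│
│ ╷ │ ╶─┬─╴ │
│ │↓│↑  │↓ ↲│
├─┤ ╵ ┌─┘ ╷ │
│ │↳ ↑│↓ ↲│ │
│ │ ╶─┤ ╶─┴─┤
│ │   │↳ → ↓│
│ └───┴───╴ │
│          B│
└───────────┘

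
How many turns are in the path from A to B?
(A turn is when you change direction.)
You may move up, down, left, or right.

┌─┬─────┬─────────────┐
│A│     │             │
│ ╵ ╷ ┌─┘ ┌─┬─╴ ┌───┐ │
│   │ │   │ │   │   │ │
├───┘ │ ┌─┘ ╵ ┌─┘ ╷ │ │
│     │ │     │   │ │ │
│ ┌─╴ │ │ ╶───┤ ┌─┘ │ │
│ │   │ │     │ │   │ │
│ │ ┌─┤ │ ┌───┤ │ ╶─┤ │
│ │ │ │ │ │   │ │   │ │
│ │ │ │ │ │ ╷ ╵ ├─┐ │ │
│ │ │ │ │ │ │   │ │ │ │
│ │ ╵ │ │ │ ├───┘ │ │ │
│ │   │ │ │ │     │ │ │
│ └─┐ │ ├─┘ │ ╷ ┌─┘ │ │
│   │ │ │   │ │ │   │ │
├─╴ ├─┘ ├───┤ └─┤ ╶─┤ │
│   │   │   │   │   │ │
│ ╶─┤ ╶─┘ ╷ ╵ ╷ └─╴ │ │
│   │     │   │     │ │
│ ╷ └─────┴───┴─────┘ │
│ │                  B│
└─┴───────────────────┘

Directions: down, right, up, right, down, down, left, left, down, down, down, down, down, right, down, left, down, right, down, right, right, right, right, right, right, right, right, right
Number of turns: 13

Solution:

┌─┬─────┬─────────────┐
│A│↱ ↓  │             │
│ ╵ ╷ ┌─┘ ┌─┬─╴ ┌───┐ │
│↳ ↑│↓│   │ │   │   │ │
├───┘ │ ┌─┘ ╵ ┌─┘ ╷ │ │
│↓ ← ↲│ │     │   │ │ │
│ ┌─╴ │ │ ╶───┤ ┌─┘ │ │
│↓│   │ │     │ │   │ │
│ │ ┌─┤ │ ┌───┤ │ ╶─┤ │
│↓│ │ │ │ │   │ │   │ │
│ │ │ │ │ │ ╷ ╵ ├─┐ │ │
│↓│ │ │ │ │ │   │ │ │ │
│ │ ╵ │ │ │ ├───┘ │ │ │
│↓│   │ │ │ │     │ │ │
│ └─┐ │ ├─┘ │ ╷ ┌─┘ │ │
│↳ ↓│ │ │   │ │ │   │ │
├─╴ ├─┘ ├───┤ └─┤ ╶─┤ │
│↓ ↲│   │   │   │   │ │
│ ╶─┤ ╶─┘ ╷ ╵ ╷ └─╴ │ │
│↳ ↓│     │   │     │ │
│ ╷ └─────┴───┴─────┘ │
│ │↳ → → → → → → → → B│
└─┴───────────────────┘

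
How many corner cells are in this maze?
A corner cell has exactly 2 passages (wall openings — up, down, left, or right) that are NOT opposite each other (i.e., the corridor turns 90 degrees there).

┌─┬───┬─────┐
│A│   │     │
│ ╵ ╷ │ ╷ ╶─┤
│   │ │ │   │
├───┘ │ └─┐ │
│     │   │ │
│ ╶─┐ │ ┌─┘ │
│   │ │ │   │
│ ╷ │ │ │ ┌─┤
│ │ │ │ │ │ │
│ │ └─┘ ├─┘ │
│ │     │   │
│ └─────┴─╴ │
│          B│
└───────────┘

Counting corner cells (2 non-opposite passages):
Total corners: 15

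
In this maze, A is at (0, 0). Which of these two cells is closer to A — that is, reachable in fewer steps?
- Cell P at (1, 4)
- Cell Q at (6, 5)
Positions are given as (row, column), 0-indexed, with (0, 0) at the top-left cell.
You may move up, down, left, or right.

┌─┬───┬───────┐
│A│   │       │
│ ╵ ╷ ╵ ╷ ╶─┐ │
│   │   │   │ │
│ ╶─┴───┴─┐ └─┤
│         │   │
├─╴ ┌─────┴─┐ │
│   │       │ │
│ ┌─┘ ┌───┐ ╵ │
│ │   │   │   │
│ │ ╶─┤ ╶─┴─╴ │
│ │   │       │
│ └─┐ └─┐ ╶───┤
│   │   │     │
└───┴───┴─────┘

Shortest path A → P at (1, 4): 9 steps
Shortest path A → Q at (6, 5): 19 steps

P is closer (9 steps vs 19 steps).

Path to P:

┌─┬───┬───────┐
│A│↱ ↓│↱ ↓    │
│ ╵ ╷ ╵ ╷ ╶─┐ │
│↳ ↑│↳ ↑│P  │ │
│ ╶─┴───┴─┐ └─┤
│         │   │
├─╴ ┌─────┴─┐ │
│   │       │ │
│ ┌─┘ ┌───┐ ╵ │
│ │   │   │   │
│ │ ╶─┤ ╶─┴─╴ │
│ │   │       │
│ └─┐ └─┐ ╶───┤
│   │   │     │
└───┴───┴─────┘

Path to Q:

┌─┬───┬───────┐
│A│↱ ↓│↱ ↓    │
│ ╵ ╷ ╵ ╷ ╶─┐ │
│↳ ↑│↳ ↑│↳ ↓│ │
│ ╶─┴───┴─┐ └─┤
│         │↳ ↓│
├─╴ ┌─────┴─┐ │
│   │       │↓│
│ ┌─┘ ┌───┐ ╵ │
│ │   │   │  ↓│
│ │ ╶─┤ ╶─┴─╴ │
│ │   │  ↓ ← ↲│
│ └─┐ └─┐ ╶───┤
│   │   │↳ Q  │
└───┴───┴─────┘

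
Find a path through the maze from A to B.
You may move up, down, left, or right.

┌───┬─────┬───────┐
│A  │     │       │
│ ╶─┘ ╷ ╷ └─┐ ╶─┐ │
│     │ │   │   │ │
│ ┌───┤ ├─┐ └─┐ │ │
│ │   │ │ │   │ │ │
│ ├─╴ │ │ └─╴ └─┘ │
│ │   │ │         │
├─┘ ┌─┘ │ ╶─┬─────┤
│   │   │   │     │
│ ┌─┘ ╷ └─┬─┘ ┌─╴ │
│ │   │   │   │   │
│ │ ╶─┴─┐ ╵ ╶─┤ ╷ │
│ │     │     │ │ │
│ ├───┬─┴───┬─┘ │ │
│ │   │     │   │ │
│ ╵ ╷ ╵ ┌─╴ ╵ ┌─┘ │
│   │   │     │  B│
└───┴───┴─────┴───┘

Finding the shortest path through the maze:
Path length: 22 steps
Directions: down → right → right → up → right → down → down → down → down → down → right → down → right → up → right → up → right → right → down → down → down → down

Solution:

┌───┬─────┬───────┐
│A  │↱ ↓  │       │
│ ╶─┘ ╷ ╷ └─┐ ╶─┐ │
│↳ → ↑│↓│   │   │ │
│ ┌───┤ ├─┐ └─┐ │ │
│ │   │↓│ │   │ │ │
│ ├─╴ │ │ └─╴ └─┘ │
│ │   │↓│         │
├─┘ ┌─┘ │ ╶─┬─────┤
│   │  ↓│   │↱ → ↓│
│ ┌─┘ ╷ └─┬─┘ ┌─╴ │
│ │   │↳ ↓│↱ ↑│  ↓│
│ │ ╶─┴─┐ ╵ ╶─┤ ╷ │
│ │     │↳ ↑  │ │↓│
│ ├───┬─┴───┬─┘ │ │
│ │   │     │   │↓│
│ ╵ ╷ ╵ ┌─╴ ╵ ┌─┘ │
│   │   │     │  B│
└───┴───┴─────┴───┘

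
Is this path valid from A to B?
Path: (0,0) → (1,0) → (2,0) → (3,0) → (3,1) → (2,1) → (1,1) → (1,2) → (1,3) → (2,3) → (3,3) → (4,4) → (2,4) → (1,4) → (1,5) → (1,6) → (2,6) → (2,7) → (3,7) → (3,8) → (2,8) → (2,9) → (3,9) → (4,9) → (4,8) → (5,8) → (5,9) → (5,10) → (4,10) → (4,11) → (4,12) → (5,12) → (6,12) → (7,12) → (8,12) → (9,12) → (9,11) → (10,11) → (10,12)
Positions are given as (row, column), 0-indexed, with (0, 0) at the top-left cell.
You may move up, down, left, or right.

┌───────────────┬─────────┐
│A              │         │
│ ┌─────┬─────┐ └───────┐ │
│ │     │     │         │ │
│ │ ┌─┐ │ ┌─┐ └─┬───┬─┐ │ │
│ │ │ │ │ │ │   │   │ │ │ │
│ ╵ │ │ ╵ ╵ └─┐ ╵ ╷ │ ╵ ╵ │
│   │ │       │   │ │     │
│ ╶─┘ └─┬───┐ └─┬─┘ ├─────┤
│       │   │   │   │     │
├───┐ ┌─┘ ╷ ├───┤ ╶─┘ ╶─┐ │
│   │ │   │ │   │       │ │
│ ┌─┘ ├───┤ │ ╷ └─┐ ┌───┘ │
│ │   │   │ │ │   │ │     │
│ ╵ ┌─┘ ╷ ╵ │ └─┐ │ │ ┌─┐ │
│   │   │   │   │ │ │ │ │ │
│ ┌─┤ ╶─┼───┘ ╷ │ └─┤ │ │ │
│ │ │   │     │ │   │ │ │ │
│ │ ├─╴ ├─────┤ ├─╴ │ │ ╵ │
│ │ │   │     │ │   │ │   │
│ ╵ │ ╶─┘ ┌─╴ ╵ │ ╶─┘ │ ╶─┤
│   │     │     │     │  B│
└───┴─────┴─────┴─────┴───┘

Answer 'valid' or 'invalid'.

Checking path validity:
Result: Invalid move at step 11: cannot move from (3, 3) to (4, 4).

invalid

Correct solution:

┌───────────────┬─────────┐
│A              │         │
│ ┌─────┬─────┐ └───────┐ │
│↓│↱ → ↓│↱ → ↓│         │ │
│ │ ┌─┐ │ ┌─┐ └─┬───┬─┐ │ │
│↓│↑│ │↓│↑│ │↳ ↓│↱ ↓│ │ │ │
│ ╵ │ │ ╵ ╵ └─┐ ╵ ╷ │ ╵ ╵ │
│↳ ↑│ │↳ ↑    │↳ ↑│↓│     │
│ ╶─┘ └─┬───┐ └─┬─┘ ├─────┤
│       │   │   │↓ ↲│↱ → ↓│
├───┐ ┌─┘ ╷ ├───┤ ╶─┘ ╶─┐ │
│   │ │   │ │   │↳ → ↑  │↓│
│ ┌─┘ ├───┤ │ ╷ └─┐ ┌───┘ │
│ │   │   │ │ │   │ │    ↓│
│ ╵ ┌─┘ ╷ ╵ │ └─┐ │ │ ┌─┐ │
│   │   │   │   │ │ │ │ │↓│
│ ┌─┤ ╶─┼───┘ ╷ │ └─┤ │ │ │
│ │ │   │     │ │   │ │ │↓│
│ │ ├─╴ ├─────┤ ├─╴ │ │ ╵ │
│ │ │   │     │ │   │ │↓ ↲│
│ ╵ │ ╶─┘ ┌─╴ ╵ │ ╶─┘ │ ╶─┤
│   │     │     │     │↳ B│
└───┴─────┴─────┴─────┴───┘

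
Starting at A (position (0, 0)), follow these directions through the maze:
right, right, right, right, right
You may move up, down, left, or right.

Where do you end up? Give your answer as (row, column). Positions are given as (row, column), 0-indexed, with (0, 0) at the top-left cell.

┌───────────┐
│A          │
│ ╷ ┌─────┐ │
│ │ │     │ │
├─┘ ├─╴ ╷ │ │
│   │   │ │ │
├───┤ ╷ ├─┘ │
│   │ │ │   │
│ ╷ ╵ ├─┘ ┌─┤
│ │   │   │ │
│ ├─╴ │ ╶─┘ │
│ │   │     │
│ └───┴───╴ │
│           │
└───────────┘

Following directions step by step:
Start: (0, 0)
  right: (0, 0) → (0, 1)
  right: (0, 1) → (0, 2)
  right: (0, 2) → (0, 3)
  right: (0, 3) → (0, 4)
  right: (0, 4) → (0, 5)
Final position: (0, 5)

Path taken:

┌───────────┐
│A → → → → B│
│ ╷ ┌─────┐ │
│ │ │     │ │
├─┘ ├─╴ ╷ │ │
│   │   │ │ │
├───┤ ╷ ├─┘ │
│   │ │ │   │
│ ╷ ╵ ├─┘ ┌─┤
│ │   │   │ │
│ ├─╴ │ ╶─┘ │
│ │   │     │
│ └───┴───╴ │
│           │
└───────────┘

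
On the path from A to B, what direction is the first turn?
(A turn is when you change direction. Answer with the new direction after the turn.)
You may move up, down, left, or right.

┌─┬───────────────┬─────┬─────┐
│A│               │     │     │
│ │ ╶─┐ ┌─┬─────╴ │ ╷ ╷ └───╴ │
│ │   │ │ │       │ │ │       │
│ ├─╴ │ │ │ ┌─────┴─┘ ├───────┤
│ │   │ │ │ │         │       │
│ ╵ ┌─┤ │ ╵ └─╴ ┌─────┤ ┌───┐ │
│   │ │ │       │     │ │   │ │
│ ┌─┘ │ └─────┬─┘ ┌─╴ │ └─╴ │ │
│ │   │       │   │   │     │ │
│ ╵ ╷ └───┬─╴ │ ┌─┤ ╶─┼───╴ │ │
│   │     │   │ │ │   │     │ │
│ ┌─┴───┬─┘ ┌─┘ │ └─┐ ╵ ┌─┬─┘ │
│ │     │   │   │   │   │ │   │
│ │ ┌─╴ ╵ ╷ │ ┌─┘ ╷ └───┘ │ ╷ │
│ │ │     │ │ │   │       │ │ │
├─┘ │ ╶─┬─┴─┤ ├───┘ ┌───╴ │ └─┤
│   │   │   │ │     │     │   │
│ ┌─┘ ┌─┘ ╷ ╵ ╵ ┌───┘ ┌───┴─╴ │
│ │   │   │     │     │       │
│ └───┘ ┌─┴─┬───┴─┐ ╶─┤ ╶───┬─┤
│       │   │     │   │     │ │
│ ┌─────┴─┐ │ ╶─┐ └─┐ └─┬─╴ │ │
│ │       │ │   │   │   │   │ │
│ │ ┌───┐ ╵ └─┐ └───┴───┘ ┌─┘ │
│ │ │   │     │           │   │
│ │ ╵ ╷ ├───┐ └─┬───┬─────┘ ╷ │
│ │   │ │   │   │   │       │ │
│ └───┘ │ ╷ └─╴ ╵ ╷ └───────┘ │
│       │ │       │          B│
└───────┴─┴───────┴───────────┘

Directions: down, down, down, right, up, right, up, left, up, right, right, down, down, down, down, right, right, right, down, left, down, left, down, left, up, left, left, down, down, left, down, down, down, down, down, down, right, right, right, up, up, left, down, left, up, up, right, right, right, down, right, right, down, right, down, right, up, right, down, right, right, right, right, right
First turn direction: right

Solution:

┌─┬───────────────┬─────┬─────┐
│A│↱ → ↓          │     │     │
│ │ ╶─┐ ┌─┬─────╴ │ ╷ ╷ └───╴ │
│↓│↑ ↰│↓│ │       │ │ │       │
│ ├─╴ │ │ │ ┌─────┴─┘ ├───────┤
│↓│↱ ↑│↓│ │ │         │       │
│ ╵ ┌─┤ │ ╵ └─╴ ┌─────┤ ┌───┐ │
│↳ ↑│ │↓│       │     │ │   │ │
│ ┌─┘ │ └─────┬─┘ ┌─╴ │ └─╴ │ │
│ │   │↳ → → ↓│   │   │     │ │
│ ╵ ╷ └───┬─╴ │ ┌─┤ ╶─┼───╴ │ │
│   │     │↓ ↲│ │ │   │     │ │
│ ┌─┴───┬─┘ ┌─┘ │ └─┐ ╵ ┌─┬─┘ │
│ │↓ ← ↰│↓ ↲│   │   │   │ │   │
│ │ ┌─╴ ╵ ╷ │ ┌─┘ ╷ └───┘ │ ╷ │
│ │↓│  ↑ ↲│ │ │   │       │ │ │
├─┘ │ ╶─┬─┴─┤ ├───┘ ┌───╴ │ └─┤
│↓ ↲│   │   │ │     │     │   │
│ ┌─┘ ┌─┘ ╷ ╵ ╵ ┌───┘ ┌───┴─╴ │
│↓│   │   │     │     │       │
│ └───┘ ┌─┴─┬───┴─┐ ╶─┤ ╶───┬─┤
│↓      │   │     │   │     │ │
│ ┌─────┴─┐ │ ╶─┐ └─┐ └─┬─╴ │ │
│↓│↱ → → ↓│ │   │   │   │   │ │
│ │ ┌───┐ ╵ └─┐ └───┴───┘ ┌─┘ │
│↓│↑│↓ ↰│↳ → ↓│           │   │
│ │ ╵ ╷ ├───┐ └─┬───┬─────┘ ╷ │
│↓│↑ ↲│↑│   │↳ ↓│↱ ↓│       │ │
│ └───┘ │ ╷ └─╴ ╵ ╷ └───────┘ │
│↳ → → ↑│ │    ↳ ↑│↳ → → → → B│
└───────┴─┴───────┴───────────┘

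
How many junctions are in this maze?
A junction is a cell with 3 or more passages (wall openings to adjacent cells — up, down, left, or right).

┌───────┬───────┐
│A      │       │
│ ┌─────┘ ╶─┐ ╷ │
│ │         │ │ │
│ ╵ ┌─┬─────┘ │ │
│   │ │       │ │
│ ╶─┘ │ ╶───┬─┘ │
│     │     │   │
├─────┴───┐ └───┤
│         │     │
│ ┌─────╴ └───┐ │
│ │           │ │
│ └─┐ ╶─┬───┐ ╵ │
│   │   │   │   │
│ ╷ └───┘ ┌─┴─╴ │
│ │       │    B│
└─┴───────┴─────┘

Checking each cell for number of passages:

Junctions found (3+ passages):
  (0, 6): 3 passages
  (1, 4): 3 passages
  (2, 0): 3 passages
  (5, 2): 3 passages
  (5, 4): 3 passages
  (6, 0): 3 passages
  (6, 7): 3 passages
Total junctions: 7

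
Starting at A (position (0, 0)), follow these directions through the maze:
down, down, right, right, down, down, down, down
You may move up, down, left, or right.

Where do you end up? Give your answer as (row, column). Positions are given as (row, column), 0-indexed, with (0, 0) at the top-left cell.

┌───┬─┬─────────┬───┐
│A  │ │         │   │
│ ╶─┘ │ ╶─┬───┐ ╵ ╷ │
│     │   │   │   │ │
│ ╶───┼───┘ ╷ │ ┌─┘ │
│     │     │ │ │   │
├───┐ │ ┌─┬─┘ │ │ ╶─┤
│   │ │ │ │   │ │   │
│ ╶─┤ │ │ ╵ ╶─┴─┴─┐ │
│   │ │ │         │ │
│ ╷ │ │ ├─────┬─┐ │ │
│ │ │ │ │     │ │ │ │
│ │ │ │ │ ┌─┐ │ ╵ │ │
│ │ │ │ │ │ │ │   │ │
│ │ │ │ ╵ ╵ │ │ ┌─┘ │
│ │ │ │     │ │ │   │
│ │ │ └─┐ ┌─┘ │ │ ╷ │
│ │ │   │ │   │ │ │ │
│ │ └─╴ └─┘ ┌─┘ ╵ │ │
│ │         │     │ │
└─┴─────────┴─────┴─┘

Following directions step by step:
Start: (0, 0)
  down: (0, 0) → (1, 0)
  down: (1, 0) → (2, 0)
  right: (2, 0) → (2, 1)
  right: (2, 1) → (2, 2)
  down: (2, 2) → (3, 2)
  down: (3, 2) → (4, 2)
  down: (4, 2) → (5, 2)
  down: (5, 2) → (6, 2)
Final position: (6, 2)

Path taken:

┌───┬─┬─────────┬───┐
│A  │ │         │   │
│ ╶─┘ │ ╶─┬───┐ ╵ ╷ │
│↓    │   │   │   │ │
│ ╶───┼───┘ ╷ │ ┌─┘ │
│↳ → ↓│     │ │ │   │
├───┐ │ ┌─┬─┘ │ │ ╶─┤
│   │↓│ │ │   │ │   │
│ ╶─┤ │ │ ╵ ╶─┴─┴─┐ │
│   │↓│ │         │ │
│ ╷ │ │ ├─────┬─┐ │ │
│ │ │↓│ │     │ │ │ │
│ │ │ │ │ ┌─┐ │ ╵ │ │
│ │ │B│ │ │ │ │   │ │
│ │ │ │ ╵ ╵ │ │ ┌─┘ │
│ │ │ │     │ │ │   │
│ │ │ └─┐ ┌─┘ │ │ ╷ │
│ │ │   │ │   │ │ │ │
│ │ └─╴ └─┘ ┌─┘ ╵ │ │
│ │         │     │ │
└─┴─────────┴─────┴─┘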